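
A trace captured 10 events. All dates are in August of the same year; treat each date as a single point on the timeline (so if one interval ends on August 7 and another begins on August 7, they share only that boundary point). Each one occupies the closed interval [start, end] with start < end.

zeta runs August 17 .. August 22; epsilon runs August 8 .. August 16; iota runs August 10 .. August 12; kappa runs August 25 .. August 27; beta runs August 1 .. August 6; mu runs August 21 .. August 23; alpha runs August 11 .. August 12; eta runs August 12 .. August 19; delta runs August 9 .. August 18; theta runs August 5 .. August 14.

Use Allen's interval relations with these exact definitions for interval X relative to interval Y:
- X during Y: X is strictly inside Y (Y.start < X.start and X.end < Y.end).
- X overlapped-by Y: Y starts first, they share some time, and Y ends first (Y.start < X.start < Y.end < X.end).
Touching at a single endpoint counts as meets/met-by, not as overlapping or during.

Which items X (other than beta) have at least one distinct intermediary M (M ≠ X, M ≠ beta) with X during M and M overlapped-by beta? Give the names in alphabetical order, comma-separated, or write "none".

Target beta = [August 1, August 6].
Intermediaries M with M overlapped-by beta: theta.
Via theta — items with X during theta: alpha, iota.
Union: alpha, iota.

alpha, iota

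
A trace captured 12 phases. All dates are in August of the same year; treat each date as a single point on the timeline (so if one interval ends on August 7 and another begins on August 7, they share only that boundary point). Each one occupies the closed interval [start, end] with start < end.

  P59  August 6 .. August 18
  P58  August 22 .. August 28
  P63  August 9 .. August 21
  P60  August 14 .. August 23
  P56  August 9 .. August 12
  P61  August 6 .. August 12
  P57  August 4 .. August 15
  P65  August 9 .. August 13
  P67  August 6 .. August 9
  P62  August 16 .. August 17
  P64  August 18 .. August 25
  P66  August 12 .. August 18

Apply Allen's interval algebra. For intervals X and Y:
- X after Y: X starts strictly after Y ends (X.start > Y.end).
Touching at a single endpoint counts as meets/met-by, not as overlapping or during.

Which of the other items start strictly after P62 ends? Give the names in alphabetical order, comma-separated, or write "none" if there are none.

Target P62 = [August 16, August 17].
P56 [August 9, August 12] → before → no.
P57 [August 4, August 15] → before → no.
P58 [August 22, August 28] → after → yes.
P59 [August 6, August 18] → contains → no.
P60 [August 14, August 23] → contains → no.
P61 [August 6, August 12] → before → no.
P63 [August 9, August 21] → contains → no.
P64 [August 18, August 25] → after → yes.
P65 [August 9, August 13] → before → no.
P66 [August 12, August 18] → contains → no.
P67 [August 6, August 9] → before → no.
Result: P58, P64.

P58, P64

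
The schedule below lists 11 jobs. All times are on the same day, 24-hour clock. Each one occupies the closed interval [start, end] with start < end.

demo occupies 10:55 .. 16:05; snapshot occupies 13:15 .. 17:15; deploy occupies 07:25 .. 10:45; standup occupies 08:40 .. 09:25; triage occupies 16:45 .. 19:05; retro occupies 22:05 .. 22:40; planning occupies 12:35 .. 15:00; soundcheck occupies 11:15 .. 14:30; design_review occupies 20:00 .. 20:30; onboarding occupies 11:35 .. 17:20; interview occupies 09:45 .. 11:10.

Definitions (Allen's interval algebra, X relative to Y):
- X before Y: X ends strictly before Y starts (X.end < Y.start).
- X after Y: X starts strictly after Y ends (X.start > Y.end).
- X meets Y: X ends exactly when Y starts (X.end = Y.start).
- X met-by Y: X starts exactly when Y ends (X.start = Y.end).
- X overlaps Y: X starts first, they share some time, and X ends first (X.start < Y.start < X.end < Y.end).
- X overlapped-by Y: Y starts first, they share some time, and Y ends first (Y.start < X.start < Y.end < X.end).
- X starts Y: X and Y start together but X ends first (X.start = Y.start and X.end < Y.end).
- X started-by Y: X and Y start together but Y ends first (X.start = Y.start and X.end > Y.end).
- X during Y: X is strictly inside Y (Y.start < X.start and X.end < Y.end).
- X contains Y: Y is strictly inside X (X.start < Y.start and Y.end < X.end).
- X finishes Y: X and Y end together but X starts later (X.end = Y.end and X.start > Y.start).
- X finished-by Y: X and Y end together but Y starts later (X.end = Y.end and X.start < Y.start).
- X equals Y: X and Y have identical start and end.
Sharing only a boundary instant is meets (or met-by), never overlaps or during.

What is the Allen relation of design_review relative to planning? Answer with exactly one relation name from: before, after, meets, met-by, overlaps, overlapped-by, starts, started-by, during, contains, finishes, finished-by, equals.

after

design_review = [20:00, 20:30]; planning = [12:35, 15:00].
Compare endpoints: design_review.start > planning.start, design_review.start > planning.end, design_review.end > planning.start, design_review.end > planning.end.
That pattern is 'after'.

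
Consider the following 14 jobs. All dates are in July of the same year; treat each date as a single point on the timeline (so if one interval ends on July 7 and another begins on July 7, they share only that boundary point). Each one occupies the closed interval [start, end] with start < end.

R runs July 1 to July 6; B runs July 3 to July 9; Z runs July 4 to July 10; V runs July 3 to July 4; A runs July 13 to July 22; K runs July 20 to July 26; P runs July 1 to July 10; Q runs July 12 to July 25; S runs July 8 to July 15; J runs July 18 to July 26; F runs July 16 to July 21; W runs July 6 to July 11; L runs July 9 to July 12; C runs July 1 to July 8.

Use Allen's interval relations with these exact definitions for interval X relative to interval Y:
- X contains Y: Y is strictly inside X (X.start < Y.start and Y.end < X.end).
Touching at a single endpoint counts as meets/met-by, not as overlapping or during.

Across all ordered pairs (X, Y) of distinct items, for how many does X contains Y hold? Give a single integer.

8

Checking all 182 ordered pairs for relation 'contains'; matching pairs in alphabetical order:
(A, F): A contains F ✓
(C, V): C contains V ✓
(P, B): P contains B ✓
(P, V): P contains V ✓
(Q, A): Q contains A ✓
(Q, F): Q contains F ✓
(R, V): R contains V ✓
(S, L): S contains L ✓
Count: 8.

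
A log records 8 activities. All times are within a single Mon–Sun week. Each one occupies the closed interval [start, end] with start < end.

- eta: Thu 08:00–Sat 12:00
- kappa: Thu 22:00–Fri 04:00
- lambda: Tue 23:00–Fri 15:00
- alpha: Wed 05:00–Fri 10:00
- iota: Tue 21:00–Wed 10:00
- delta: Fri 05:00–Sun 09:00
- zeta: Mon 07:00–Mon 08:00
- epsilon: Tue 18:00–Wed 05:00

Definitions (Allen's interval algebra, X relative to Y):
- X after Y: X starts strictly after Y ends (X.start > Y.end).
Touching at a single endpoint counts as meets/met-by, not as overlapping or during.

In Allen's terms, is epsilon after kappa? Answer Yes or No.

No

epsilon = [Tue 18:00, Wed 05:00], kappa = [Thu 22:00, Fri 04:00].
Actual relation of epsilon to kappa: before.
Asked whether 'after' holds → No.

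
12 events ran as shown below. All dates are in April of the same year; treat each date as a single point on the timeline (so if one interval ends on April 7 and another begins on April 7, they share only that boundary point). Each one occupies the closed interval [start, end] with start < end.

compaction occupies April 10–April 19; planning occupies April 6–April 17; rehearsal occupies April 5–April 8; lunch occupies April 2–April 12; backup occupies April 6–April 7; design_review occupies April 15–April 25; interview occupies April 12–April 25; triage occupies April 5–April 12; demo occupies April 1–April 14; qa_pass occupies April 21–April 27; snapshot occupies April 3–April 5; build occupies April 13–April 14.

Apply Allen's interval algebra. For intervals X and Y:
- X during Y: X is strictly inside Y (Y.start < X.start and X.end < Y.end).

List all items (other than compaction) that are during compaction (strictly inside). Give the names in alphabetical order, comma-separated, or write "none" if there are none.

build

Target compaction = [April 10, April 19].
backup [April 6, April 7] → before → no.
build [April 13, April 14] → during → yes.
demo [April 1, April 14] → overlaps → no.
design_review [April 15, April 25] → overlapped-by → no.
interview [April 12, April 25] → overlapped-by → no.
lunch [April 2, April 12] → overlaps → no.
planning [April 6, April 17] → overlaps → no.
qa_pass [April 21, April 27] → after → no.
rehearsal [April 5, April 8] → before → no.
snapshot [April 3, April 5] → before → no.
triage [April 5, April 12] → overlaps → no.
Result: build.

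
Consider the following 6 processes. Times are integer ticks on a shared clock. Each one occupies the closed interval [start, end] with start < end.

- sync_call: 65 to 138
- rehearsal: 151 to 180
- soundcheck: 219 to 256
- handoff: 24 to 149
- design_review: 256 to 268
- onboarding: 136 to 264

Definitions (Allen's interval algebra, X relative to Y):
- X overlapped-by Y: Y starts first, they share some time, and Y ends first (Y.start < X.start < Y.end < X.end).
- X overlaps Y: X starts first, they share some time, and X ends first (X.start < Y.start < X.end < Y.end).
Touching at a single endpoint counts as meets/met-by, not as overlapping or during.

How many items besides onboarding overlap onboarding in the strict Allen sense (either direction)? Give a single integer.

3

Target onboarding = [136, 264].
design_review [256, 268] → overlapped-by → counts.
handoff [24, 149] → overlaps → counts.
rehearsal [151, 180] → during → no.
soundcheck [219, 256] → during → no.
sync_call [65, 138] → overlaps → counts.
Total: 3.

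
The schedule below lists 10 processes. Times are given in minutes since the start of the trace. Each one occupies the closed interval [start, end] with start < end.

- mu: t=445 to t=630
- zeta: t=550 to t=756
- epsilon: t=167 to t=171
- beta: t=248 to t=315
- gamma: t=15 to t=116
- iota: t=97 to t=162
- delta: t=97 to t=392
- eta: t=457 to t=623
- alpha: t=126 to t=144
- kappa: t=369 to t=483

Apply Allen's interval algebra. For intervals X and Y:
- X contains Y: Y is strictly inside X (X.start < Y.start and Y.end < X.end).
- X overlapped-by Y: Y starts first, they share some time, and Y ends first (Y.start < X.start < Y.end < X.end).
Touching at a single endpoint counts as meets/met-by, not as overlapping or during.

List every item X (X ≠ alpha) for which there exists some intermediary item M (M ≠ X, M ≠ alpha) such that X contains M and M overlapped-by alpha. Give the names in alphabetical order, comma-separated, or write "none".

none

Target alpha = [t=126, t=144].
Intermediaries M with M overlapped-by alpha: none.
Union: none.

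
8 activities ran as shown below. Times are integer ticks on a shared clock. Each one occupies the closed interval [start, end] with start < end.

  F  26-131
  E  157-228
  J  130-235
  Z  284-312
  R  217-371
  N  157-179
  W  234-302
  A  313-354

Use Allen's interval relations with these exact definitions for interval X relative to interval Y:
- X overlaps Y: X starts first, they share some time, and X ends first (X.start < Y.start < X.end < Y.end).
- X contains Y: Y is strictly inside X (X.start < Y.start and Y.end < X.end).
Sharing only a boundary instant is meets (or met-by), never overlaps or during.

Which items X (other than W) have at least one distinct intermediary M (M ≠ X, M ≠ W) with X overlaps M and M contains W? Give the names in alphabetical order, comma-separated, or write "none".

E, J

Target W = [234, 302].
Intermediaries M with M contains W: R.
Via R — items with X overlaps R: E, J.
Union: E, J.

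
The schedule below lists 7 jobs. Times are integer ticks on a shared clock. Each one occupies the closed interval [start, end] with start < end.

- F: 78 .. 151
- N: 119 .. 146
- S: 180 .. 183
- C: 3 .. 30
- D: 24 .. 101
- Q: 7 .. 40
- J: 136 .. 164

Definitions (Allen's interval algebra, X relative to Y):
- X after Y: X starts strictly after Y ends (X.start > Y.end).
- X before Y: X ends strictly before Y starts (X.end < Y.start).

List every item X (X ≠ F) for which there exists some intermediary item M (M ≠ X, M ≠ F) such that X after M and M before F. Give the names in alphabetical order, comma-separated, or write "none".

Target F = [78, 151].
Intermediaries M with M before F: C, Q.
Via C — items with X after C: J, N, S.
Via Q — items with X after Q: J, N, S.
Union: J, N, S.

J, N, S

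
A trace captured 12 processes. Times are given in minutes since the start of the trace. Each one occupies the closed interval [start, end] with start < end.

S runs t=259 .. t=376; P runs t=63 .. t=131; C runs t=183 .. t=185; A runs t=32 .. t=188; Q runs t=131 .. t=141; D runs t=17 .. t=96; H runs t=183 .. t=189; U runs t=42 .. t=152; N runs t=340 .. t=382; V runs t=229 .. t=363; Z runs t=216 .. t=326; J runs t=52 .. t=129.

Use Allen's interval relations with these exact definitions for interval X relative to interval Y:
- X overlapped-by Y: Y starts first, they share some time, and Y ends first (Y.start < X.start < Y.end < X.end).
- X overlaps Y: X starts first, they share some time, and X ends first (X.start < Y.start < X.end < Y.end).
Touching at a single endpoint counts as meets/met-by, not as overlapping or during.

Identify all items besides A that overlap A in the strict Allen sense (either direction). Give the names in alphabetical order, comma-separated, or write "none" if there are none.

D, H

Target A = [t=32, t=188].
C [t=183, t=185] → during → no.
D [t=17, t=96] → overlaps → yes.
H [t=183, t=189] → overlapped-by → yes.
J [t=52, t=129] → during → no.
N [t=340, t=382] → after → no.
P [t=63, t=131] → during → no.
Q [t=131, t=141] → during → no.
S [t=259, t=376] → after → no.
U [t=42, t=152] → during → no.
V [t=229, t=363] → after → no.
Z [t=216, t=326] → after → no.
Result: D, H.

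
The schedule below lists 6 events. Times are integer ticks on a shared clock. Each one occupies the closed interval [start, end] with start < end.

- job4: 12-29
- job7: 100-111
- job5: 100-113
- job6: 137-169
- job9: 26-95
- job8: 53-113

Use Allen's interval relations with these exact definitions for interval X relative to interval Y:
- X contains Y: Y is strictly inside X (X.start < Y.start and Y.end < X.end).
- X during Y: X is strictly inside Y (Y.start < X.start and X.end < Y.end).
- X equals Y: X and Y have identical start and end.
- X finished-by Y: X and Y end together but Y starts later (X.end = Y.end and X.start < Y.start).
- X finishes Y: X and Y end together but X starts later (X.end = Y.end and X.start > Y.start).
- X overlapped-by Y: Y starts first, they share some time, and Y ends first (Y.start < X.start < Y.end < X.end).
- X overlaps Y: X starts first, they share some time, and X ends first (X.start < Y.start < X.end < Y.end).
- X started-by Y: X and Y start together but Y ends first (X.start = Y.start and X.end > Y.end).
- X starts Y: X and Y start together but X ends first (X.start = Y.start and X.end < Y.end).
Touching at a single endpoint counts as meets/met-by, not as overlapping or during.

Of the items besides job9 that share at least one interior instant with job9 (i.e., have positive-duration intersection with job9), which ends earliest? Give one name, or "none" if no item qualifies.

job4

Target job9 = [26, 95].
job4 [12, 29] → overlaps → candidate.
job5 [100, 113] → after → excluded.
job6 [137, 169] → after → excluded.
job7 [100, 111] → after → excluded.
job8 [53, 113] → overlapped-by → candidate.
Among candidates, earliest end is 29 → job4.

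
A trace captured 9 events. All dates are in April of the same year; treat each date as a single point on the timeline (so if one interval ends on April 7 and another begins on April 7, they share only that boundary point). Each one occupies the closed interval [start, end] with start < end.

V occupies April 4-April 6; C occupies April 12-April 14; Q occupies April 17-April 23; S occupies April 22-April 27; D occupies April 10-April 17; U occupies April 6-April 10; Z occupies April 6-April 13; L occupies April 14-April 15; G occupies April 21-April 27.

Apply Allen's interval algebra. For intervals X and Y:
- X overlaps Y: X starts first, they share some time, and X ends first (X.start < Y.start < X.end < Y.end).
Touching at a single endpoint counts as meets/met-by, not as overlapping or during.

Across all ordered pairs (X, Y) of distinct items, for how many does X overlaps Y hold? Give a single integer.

Checking all 72 ordered pairs for relation 'overlaps'; matching pairs in alphabetical order:
(Q, G): Q overlaps G ✓
(Q, S): Q overlaps S ✓
(Z, C): Z overlaps C ✓
(Z, D): Z overlaps D ✓
Count: 4.

4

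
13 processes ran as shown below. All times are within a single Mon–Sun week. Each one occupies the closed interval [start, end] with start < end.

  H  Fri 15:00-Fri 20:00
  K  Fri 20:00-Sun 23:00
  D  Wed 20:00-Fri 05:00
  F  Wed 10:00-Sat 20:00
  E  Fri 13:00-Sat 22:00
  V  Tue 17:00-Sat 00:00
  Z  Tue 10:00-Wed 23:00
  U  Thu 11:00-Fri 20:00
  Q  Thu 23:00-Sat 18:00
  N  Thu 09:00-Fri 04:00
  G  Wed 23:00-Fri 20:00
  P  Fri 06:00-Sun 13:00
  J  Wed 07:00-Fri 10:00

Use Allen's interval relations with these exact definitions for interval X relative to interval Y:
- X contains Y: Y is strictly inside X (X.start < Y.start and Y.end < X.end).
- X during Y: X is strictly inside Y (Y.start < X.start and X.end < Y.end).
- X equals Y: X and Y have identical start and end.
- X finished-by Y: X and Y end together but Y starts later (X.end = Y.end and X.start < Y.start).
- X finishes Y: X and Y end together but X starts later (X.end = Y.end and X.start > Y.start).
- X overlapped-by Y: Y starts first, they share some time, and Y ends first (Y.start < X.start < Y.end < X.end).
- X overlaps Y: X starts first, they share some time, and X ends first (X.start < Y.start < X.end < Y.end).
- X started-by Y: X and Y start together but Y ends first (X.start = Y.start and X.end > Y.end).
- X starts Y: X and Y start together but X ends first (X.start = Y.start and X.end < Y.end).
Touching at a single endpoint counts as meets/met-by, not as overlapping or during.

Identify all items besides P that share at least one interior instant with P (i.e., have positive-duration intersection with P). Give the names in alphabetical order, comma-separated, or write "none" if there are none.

Target P = [Fri 06:00, Sun 13:00].
D [Wed 20:00, Fri 05:00] → before → no.
E [Fri 13:00, Sat 22:00] → during → yes.
F [Wed 10:00, Sat 20:00] → overlaps → yes.
G [Wed 23:00, Fri 20:00] → overlaps → yes.
H [Fri 15:00, Fri 20:00] → during → yes.
J [Wed 07:00, Fri 10:00] → overlaps → yes.
K [Fri 20:00, Sun 23:00] → overlapped-by → yes.
N [Thu 09:00, Fri 04:00] → before → no.
Q [Thu 23:00, Sat 18:00] → overlaps → yes.
U [Thu 11:00, Fri 20:00] → overlaps → yes.
V [Tue 17:00, Sat 00:00] → overlaps → yes.
Z [Tue 10:00, Wed 23:00] → before → no.
Result: E, F, G, H, J, K, Q, U, V.

E, F, G, H, J, K, Q, U, V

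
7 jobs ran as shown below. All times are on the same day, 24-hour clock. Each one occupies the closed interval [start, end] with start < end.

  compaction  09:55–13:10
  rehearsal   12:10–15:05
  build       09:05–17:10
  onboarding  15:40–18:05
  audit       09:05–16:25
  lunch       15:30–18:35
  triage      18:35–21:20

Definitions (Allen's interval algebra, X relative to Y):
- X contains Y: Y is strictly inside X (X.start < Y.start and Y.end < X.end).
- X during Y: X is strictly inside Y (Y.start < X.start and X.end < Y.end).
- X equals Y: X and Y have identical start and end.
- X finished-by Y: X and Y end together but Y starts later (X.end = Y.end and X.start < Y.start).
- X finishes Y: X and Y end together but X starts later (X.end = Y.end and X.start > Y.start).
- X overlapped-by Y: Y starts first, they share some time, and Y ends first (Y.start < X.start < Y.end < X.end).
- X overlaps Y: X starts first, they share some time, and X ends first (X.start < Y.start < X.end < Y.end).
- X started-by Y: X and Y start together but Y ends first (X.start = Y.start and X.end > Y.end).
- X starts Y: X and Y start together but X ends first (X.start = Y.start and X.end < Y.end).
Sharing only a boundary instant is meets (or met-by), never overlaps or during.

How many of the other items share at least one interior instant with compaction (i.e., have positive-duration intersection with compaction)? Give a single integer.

Target compaction = [09:55, 13:10].
audit [09:05, 16:25] → contains → counts.
build [09:05, 17:10] → contains → counts.
lunch [15:30, 18:35] → after → no.
onboarding [15:40, 18:05] → after → no.
rehearsal [12:10, 15:05] → overlapped-by → counts.
triage [18:35, 21:20] → after → no.
Total: 3.

3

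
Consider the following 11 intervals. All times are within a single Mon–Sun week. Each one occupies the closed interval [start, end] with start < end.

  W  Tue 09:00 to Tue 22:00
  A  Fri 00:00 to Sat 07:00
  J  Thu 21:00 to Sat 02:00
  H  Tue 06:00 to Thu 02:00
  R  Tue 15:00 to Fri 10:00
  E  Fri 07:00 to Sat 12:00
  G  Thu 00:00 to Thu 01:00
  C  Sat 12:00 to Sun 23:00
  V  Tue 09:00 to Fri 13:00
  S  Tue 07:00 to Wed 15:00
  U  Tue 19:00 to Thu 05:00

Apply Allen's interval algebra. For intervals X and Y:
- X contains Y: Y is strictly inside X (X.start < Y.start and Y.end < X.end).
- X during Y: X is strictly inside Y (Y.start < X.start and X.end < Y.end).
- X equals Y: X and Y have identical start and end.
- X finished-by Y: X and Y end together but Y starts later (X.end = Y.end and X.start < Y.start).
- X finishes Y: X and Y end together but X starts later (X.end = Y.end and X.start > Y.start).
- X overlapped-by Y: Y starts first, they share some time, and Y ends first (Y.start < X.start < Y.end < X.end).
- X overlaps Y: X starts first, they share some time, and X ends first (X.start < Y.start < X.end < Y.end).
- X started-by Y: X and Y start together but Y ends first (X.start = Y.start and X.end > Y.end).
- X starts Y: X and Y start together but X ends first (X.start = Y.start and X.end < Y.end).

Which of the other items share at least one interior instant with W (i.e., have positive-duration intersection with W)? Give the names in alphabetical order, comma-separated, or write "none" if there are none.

Target W = [Tue 09:00, Tue 22:00].
A [Fri 00:00, Sat 07:00] → after → no.
C [Sat 12:00, Sun 23:00] → after → no.
E [Fri 07:00, Sat 12:00] → after → no.
G [Thu 00:00, Thu 01:00] → after → no.
H [Tue 06:00, Thu 02:00] → contains → yes.
J [Thu 21:00, Sat 02:00] → after → no.
R [Tue 15:00, Fri 10:00] → overlapped-by → yes.
S [Tue 07:00, Wed 15:00] → contains → yes.
U [Tue 19:00, Thu 05:00] → overlapped-by → yes.
V [Tue 09:00, Fri 13:00] → started-by → yes.
Result: H, R, S, U, V.

H, R, S, U, V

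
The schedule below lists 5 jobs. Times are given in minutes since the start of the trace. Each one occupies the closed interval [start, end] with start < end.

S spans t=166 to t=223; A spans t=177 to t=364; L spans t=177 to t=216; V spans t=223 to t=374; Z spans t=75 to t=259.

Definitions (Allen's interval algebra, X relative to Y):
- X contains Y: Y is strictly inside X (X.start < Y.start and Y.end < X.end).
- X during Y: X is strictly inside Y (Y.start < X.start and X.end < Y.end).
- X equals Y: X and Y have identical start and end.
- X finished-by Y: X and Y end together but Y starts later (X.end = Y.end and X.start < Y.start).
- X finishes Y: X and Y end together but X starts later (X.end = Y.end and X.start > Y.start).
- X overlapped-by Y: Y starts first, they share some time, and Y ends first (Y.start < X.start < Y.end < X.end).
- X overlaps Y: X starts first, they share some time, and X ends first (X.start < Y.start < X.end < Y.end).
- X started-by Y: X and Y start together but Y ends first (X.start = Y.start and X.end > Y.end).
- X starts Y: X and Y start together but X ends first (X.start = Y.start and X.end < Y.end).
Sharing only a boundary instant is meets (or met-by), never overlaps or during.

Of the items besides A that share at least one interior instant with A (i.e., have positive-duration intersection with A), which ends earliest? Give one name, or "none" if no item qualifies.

Target A = [t=177, t=364].
L [t=177, t=216] → starts → candidate.
S [t=166, t=223] → overlaps → candidate.
V [t=223, t=374] → overlapped-by → candidate.
Z [t=75, t=259] → overlaps → candidate.
Among candidates, earliest end is t=216 → L.

L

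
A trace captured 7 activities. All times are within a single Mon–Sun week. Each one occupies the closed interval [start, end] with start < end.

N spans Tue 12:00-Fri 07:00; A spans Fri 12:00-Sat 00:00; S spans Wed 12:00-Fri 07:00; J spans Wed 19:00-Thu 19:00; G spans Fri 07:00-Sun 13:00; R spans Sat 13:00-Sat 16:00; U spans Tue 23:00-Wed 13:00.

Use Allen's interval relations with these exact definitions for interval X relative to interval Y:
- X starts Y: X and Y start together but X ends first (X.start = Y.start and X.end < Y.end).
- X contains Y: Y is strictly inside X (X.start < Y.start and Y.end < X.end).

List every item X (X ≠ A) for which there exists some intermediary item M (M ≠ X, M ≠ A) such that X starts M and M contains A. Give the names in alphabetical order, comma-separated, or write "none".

none

Target A = [Fri 12:00, Sat 00:00].
Intermediaries M with M contains A: G.
Via G — items with X starts G: none.
Union: none.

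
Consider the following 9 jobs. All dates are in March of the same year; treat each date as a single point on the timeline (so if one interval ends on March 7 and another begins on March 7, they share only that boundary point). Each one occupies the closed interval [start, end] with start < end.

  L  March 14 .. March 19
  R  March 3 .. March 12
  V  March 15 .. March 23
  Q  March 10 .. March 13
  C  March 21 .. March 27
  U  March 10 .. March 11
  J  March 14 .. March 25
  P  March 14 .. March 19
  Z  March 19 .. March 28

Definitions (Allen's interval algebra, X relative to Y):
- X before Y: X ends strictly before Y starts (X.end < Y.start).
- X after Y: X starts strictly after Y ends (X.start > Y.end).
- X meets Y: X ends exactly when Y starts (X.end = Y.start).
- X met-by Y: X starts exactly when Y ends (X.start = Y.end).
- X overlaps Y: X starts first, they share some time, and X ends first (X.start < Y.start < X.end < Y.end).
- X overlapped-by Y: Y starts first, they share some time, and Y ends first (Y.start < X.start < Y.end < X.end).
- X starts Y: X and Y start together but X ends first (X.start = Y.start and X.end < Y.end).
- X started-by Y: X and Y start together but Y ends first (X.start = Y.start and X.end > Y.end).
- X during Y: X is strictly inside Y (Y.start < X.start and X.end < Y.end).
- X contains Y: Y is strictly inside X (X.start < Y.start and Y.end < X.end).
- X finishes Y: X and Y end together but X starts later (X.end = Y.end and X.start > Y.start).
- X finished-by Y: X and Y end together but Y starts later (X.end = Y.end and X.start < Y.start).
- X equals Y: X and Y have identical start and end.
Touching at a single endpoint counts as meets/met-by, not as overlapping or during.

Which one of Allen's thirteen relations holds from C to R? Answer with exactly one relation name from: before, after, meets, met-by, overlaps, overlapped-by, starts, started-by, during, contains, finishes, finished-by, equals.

C = [March 21, March 27]; R = [March 3, March 12].
Compare endpoints: C.start > R.start, C.start > R.end, C.end > R.start, C.end > R.end.
That pattern is 'after'.

after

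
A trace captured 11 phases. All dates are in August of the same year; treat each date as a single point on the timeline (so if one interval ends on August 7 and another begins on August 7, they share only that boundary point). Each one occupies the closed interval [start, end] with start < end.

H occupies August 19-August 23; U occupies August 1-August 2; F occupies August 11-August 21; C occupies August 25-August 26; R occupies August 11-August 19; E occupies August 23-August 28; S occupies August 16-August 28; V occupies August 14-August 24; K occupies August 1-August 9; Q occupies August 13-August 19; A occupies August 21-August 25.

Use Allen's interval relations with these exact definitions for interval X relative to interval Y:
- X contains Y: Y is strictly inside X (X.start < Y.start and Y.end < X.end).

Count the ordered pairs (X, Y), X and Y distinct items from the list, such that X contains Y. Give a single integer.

6

Checking all 110 ordered pairs for relation 'contains'; matching pairs in alphabetical order:
(E, C): E contains C ✓
(F, Q): F contains Q ✓
(S, A): S contains A ✓
(S, C): S contains C ✓
(S, H): S contains H ✓
(V, H): V contains H ✓
Count: 6.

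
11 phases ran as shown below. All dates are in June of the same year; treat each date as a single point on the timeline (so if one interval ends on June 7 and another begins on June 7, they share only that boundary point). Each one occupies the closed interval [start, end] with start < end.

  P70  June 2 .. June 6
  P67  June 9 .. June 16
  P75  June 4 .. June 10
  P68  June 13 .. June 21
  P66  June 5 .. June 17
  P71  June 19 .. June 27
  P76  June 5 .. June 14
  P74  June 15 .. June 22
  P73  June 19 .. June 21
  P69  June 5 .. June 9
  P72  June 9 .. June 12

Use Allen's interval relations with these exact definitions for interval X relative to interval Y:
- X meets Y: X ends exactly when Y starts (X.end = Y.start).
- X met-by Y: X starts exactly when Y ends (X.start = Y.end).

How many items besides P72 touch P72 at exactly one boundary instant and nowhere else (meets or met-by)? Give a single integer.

Target P72 = [June 9, June 12].
P66 [June 5, June 17] → contains → no.
P67 [June 9, June 16] → started-by → no.
P68 [June 13, June 21] → after → no.
P69 [June 5, June 9] → meets → counts.
P70 [June 2, June 6] → before → no.
P71 [June 19, June 27] → after → no.
P73 [June 19, June 21] → after → no.
P74 [June 15, June 22] → after → no.
P75 [June 4, June 10] → overlaps → no.
P76 [June 5, June 14] → contains → no.
Total: 1.

1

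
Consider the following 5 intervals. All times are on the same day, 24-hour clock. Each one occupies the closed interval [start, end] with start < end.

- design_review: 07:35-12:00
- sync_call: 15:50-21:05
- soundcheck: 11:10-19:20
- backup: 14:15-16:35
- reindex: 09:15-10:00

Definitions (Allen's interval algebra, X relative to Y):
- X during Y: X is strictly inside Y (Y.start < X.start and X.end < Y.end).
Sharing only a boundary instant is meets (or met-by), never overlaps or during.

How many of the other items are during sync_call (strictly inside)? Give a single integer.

0

Target sync_call = [15:50, 21:05].
backup [14:15, 16:35] → overlaps → no.
design_review [07:35, 12:00] → before → no.
reindex [09:15, 10:00] → before → no.
soundcheck [11:10, 19:20] → overlaps → no.
Total: 0.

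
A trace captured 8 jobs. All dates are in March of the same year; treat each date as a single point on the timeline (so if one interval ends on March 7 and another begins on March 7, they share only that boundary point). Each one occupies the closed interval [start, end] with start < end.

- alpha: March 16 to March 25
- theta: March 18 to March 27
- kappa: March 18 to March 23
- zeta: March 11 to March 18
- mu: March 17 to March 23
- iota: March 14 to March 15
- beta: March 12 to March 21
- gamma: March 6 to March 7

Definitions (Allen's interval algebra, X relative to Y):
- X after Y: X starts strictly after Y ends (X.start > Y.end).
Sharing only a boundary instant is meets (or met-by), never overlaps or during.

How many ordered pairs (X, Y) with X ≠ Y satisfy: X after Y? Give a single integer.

Checking all 56 ordered pairs for relation 'after'; matching pairs in alphabetical order:
(alpha, gamma): alpha after gamma ✓
(alpha, iota): alpha after iota ✓
(beta, gamma): beta after gamma ✓
(iota, gamma): iota after gamma ✓
(kappa, gamma): kappa after gamma ✓
(kappa, iota): kappa after iota ✓
(mu, gamma): mu after gamma ✓
(mu, iota): mu after iota ✓
(theta, gamma): theta after gamma ✓
(theta, iota): theta after iota ✓
(zeta, gamma): zeta after gamma ✓
Count: 11.

11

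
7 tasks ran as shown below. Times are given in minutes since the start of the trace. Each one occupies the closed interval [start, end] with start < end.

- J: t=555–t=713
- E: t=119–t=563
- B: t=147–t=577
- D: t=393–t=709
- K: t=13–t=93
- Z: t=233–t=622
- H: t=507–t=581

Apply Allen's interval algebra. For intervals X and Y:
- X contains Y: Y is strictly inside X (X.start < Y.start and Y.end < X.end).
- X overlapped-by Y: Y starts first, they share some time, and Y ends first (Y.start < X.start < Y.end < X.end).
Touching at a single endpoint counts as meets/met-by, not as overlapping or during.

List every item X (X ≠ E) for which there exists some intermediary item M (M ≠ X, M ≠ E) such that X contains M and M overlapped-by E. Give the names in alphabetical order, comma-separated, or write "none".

D, Z

Target E = [t=119, t=563].
Intermediaries M with M overlapped-by E: B, D, H, J, Z.
Via B — items with X contains B: none.
Via D — items with X contains D: none.
Via H — items with X contains H: D, Z.
Via J — items with X contains J: none.
Via Z — items with X contains Z: none.
Union: D, Z.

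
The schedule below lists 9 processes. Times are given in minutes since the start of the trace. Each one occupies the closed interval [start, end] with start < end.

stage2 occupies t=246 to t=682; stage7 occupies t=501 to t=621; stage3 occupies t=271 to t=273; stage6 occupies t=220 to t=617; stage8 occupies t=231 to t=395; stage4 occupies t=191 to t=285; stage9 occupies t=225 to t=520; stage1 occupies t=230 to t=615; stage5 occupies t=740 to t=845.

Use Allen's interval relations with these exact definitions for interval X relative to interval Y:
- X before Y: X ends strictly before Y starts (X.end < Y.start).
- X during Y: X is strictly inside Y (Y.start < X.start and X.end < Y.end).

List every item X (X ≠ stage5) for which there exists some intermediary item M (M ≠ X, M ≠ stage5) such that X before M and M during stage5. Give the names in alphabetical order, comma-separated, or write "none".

Target stage5 = [t=740, t=845].
Intermediaries M with M during stage5: none.
Union: none.

none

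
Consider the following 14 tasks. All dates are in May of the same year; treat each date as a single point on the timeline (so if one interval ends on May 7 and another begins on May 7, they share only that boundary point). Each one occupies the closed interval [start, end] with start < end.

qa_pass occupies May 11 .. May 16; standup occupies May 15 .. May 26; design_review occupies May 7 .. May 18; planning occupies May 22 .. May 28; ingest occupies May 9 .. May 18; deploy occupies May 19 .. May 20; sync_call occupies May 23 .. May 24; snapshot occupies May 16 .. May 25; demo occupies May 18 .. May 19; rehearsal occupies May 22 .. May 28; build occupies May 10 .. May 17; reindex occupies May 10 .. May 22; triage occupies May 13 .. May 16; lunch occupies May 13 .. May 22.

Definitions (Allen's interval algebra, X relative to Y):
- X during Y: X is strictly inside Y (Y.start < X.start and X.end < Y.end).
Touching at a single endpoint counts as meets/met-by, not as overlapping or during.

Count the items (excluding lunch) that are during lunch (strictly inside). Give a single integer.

Target lunch = [May 13, May 22].
build [May 10, May 17] → overlaps → no.
demo [May 18, May 19] → during → counts.
deploy [May 19, May 20] → during → counts.
design_review [May 7, May 18] → overlaps → no.
ingest [May 9, May 18] → overlaps → no.
planning [May 22, May 28] → met-by → no.
qa_pass [May 11, May 16] → overlaps → no.
rehearsal [May 22, May 28] → met-by → no.
reindex [May 10, May 22] → finished-by → no.
snapshot [May 16, May 25] → overlapped-by → no.
standup [May 15, May 26] → overlapped-by → no.
sync_call [May 23, May 24] → after → no.
triage [May 13, May 16] → starts → no.
Total: 2.

2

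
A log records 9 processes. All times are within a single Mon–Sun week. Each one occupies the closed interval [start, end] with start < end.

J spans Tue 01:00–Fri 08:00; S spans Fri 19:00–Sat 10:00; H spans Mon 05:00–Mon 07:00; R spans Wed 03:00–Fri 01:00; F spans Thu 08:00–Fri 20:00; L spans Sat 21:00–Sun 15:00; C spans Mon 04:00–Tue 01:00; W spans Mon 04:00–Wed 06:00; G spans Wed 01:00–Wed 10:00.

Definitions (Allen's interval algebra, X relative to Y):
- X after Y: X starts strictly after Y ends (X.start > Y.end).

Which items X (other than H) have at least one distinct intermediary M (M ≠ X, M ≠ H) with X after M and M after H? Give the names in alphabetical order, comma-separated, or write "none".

F, L, S

Target H = [Mon 05:00, Mon 07:00].
Intermediaries M with M after H: F, G, J, L, R, S.
Via F — items with X after F: L.
Via G — items with X after G: F, L, S.
Via J — items with X after J: L, S.
Via L — items with X after L: none.
Via R — items with X after R: L, S.
Via S — items with X after S: L.
Union: F, L, S.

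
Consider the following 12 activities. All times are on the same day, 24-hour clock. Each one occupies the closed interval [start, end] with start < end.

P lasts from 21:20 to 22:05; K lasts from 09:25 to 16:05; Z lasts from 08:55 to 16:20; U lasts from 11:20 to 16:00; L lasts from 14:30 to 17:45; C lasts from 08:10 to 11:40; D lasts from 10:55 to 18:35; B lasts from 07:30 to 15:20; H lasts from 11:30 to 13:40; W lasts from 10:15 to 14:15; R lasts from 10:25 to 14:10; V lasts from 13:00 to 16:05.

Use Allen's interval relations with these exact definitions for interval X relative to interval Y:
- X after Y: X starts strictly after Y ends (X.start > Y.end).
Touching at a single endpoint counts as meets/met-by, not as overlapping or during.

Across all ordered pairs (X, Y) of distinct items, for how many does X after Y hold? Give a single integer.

16

Checking all 132 ordered pairs for relation 'after'; matching pairs in alphabetical order:
(L, C): L after C ✓
(L, H): L after H ✓
(L, R): L after R ✓
(L, W): L after W ✓
(P, B): P after B ✓
(P, C): P after C ✓
(P, D): P after D ✓
(P, H): P after H ✓
(P, K): P after K ✓
(P, L): P after L ✓
(P, R): P after R ✓
(P, U): P after U ✓
(P, V): P after V ✓
(P, W): P after W ✓
(P, Z): P after Z ✓
(V, C): V after C ✓
Count: 16.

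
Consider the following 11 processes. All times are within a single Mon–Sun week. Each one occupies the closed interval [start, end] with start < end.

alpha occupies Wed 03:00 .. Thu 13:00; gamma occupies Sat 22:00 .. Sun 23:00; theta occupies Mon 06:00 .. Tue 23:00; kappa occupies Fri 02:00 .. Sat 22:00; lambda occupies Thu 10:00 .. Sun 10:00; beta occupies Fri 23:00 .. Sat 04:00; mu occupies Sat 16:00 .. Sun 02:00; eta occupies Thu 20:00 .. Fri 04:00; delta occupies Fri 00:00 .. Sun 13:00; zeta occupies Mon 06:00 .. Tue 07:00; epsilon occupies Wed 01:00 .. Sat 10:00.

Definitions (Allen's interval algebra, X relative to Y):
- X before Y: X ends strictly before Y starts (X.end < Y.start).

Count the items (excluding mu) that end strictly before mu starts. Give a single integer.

Target mu = [Sat 16:00, Sun 02:00].
alpha [Wed 03:00, Thu 13:00] → before → counts.
beta [Fri 23:00, Sat 04:00] → before → counts.
delta [Fri 00:00, Sun 13:00] → contains → no.
epsilon [Wed 01:00, Sat 10:00] → before → counts.
eta [Thu 20:00, Fri 04:00] → before → counts.
gamma [Sat 22:00, Sun 23:00] → overlapped-by → no.
kappa [Fri 02:00, Sat 22:00] → overlaps → no.
lambda [Thu 10:00, Sun 10:00] → contains → no.
theta [Mon 06:00, Tue 23:00] → before → counts.
zeta [Mon 06:00, Tue 07:00] → before → counts.
Total: 6.

6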